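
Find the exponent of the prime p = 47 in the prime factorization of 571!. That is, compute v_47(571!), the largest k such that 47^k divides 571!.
v_47(571!) = 12

Legendre's formula: v_p(n!) = Σ_{k ≥ 1} ⌊n / p^k⌋. For p = 47, n = 571, the terms are:
  ⌊571/47^1⌋ = ⌊571/47⌋ = 12
(the next term ⌊571/47^2⌋ = 0, terminating the sum). Summing: v_47(571!) = 12 = 12.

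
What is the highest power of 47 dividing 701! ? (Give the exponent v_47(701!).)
v_47(701!) = 14

Legendre's formula: v_p(n!) = Σ_{k ≥ 1} ⌊n / p^k⌋. For p = 47, n = 701, the terms are:
  ⌊701/47^1⌋ = ⌊701/47⌋ = 14
(the next term ⌊701/47^2⌋ = 0, terminating the sum). Summing: v_47(701!) = 14 = 14.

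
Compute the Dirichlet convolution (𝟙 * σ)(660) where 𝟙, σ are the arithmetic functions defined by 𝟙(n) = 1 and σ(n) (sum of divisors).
(𝟙 * σ)(660) = 5005

Divisors of 660: [1, 2, 3, 4, 5, 6, 10, 11, 12, 15, 20, 22, 30, 33, 44, 55, 60, 66, 110, 132, 165, 220, 330, 660]. For each d | 660:
  d = 1: 𝟙(1) · σ(660/1) = 1 · 2016 = 2016
  d = 2: 𝟙(2) · σ(660/2) = 1 · 864 = 864
  d = 3: 𝟙(3) · σ(660/3) = 1 · 504 = 504
  d = 4: 𝟙(4) · σ(660/4) = 1 · 288 = 288
  d = 5: 𝟙(5) · σ(660/5) = 1 · 336 = 336
  d = 6: 𝟙(6) · σ(660/6) = 1 · 216 = 216
  d = 10: 𝟙(10) · σ(660/10) = 1 · 144 = 144
  d = 11: 𝟙(11) · σ(660/11) = 1 · 168 = 168
  d = 12: 𝟙(12) · σ(660/12) = 1 · 72 = 72
  d = 15: 𝟙(15) · σ(660/15) = 1 · 84 = 84
  d = 20: 𝟙(20) · σ(660/20) = 1 · 48 = 48
  d = 22: 𝟙(22) · σ(660/22) = 1 · 72 = 72
  d = 30: 𝟙(30) · σ(660/30) = 1 · 36 = 36
  d = 33: 𝟙(33) · σ(660/33) = 1 · 42 = 42
  d = 44: 𝟙(44) · σ(660/44) = 1 · 24 = 24
  d = 55: 𝟙(55) · σ(660/55) = 1 · 28 = 28
  d = 60: 𝟙(60) · σ(660/60) = 1 · 12 = 12
  d = 66: 𝟙(66) · σ(660/66) = 1 · 18 = 18
  d = 110: 𝟙(110) · σ(660/110) = 1 · 12 = 12
  d = 132: 𝟙(132) · σ(660/132) = 1 · 6 = 6
  d = 165: 𝟙(165) · σ(660/165) = 1 · 7 = 7
  d = 220: 𝟙(220) · σ(660/220) = 1 · 4 = 4
  d = 330: 𝟙(330) · σ(660/330) = 1 · 3 = 3
  d = 660: 𝟙(660) · σ(660/660) = 1 · 1 = 1
Summing: (𝟙 * σ)(660) = 2016 + 864 + 504 + 288 + 336 + 216 + 144 + 168 + 72 + 84 + 48 + 72 + 36 + 42 + 24 + 28 + 12 + 18 + 12 + 6 + 7 + 4 + 3 + 1 = 5005.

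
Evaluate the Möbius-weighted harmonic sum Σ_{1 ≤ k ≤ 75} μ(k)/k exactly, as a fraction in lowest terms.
Σ μ(k)/k = -7431196043498463691814948/581852579989271773580304621

Values of μ(k) for 1 ≤ k ≤ 75: μ(1) = 1, μ(2) = -1, μ(3) = -1, μ(5) = -1, μ(6) = 1, μ(7) = -1, μ(10) = 1, μ(11) = -1, μ(13) = -1, μ(14) = 1, μ(15) = 1, μ(17) = -1, μ(19) = -1, μ(21) = 1, μ(22) = 1, μ(23) = -1, μ(26) = 1, μ(29) = -1, μ(30) = -1, μ(31) = -1, μ(33) = 1, μ(34) = 1, μ(35) = 1, μ(37) = -1, μ(38) = 1, μ(39) = 1, μ(41) = -1, μ(42) = -1, μ(43) = -1, μ(46) = 1, μ(47) = -1, μ(51) = 1, μ(53) = -1, μ(55) = 1, μ(57) = 1, μ(58) = 1, μ(59) = -1, μ(61) = -1, μ(62) = 1, μ(65) = 1, μ(66) = -1, μ(67) = -1, μ(69) = 1, μ(70) = -1, μ(71) = -1, μ(73) = -1, μ(74) = 1, with μ = 0 on non-squarefree integers. Summing μ(k)/k for k where μ(k) ≠ 0 gives -7431196043498463691814948/581852579989271773580304621 ≈ -0.0128. (PNT ⟺ this sum → 0 as n → ∞.)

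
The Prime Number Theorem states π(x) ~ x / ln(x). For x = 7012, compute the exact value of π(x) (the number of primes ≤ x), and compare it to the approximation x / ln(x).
π(7012) = 901;  x/ln(x) ≈ 791.84;  relative error ≈ 12.12%.

Directly count primes up to 7012: π(7012) = 901. The PNT approximation gives 7012/ln(7012) ≈ 7012/8.85538 ≈ 791.84. Relative error (π(x) − x/ln(x)) / π(x) ≈ 12.12%; the approximation is known to undercount slightly (Li(x) is a better estimate).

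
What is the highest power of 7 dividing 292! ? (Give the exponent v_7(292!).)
v_7(292!) = 46

Legendre's formula: v_p(n!) = Σ_{k ≥ 1} ⌊n / p^k⌋. For p = 7, n = 292, the terms are:
  ⌊292/7^1⌋ = ⌊292/7⌋ = 41
  ⌊292/7^2⌋ = ⌊292/49⌋ = 5
(the next term ⌊292/7^3⌋ = 0, terminating the sum). Summing: v_7(292!) = 41 + 5 = 46.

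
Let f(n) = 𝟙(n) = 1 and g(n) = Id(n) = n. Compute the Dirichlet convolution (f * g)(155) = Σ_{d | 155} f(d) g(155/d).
(𝟙 * Id)(155) = 192

Divisors of 155: [1, 5, 31, 155]. For each d | 155:
  d = 1: 𝟙(1) · Id(155/1) = 1 · 155 = 155
  d = 5: 𝟙(5) · Id(155/5) = 1 · 31 = 31
  d = 31: 𝟙(31) · Id(155/31) = 1 · 5 = 5
  d = 155: 𝟙(155) · Id(155/155) = 1 · 1 = 1
Summing: (𝟙 * Id)(155) = 155 + 31 + 5 + 1 = 192.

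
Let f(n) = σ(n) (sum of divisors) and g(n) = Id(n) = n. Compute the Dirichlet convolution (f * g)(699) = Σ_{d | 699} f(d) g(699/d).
(σ * Id)(699) = 3269

Divisors of 699: [1, 3, 233, 699]. For each d | 699:
  d = 1: σ(1) · Id(699/1) = 1 · 699 = 699
  d = 3: σ(3) · Id(699/3) = 4 · 233 = 932
  d = 233: σ(233) · Id(699/233) = 234 · 3 = 702
  d = 699: σ(699) · Id(699/699) = 936 · 1 = 936
Summing: (σ * Id)(699) = 699 + 932 + 702 + 936 = 3269.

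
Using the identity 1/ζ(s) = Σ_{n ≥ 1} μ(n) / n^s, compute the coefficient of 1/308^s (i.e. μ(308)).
μ(308) = 0

Factor n = 308 = 2^2 · 7 · 11. μ(n) = 0 if any exponent ≥ 2 (not squarefree); otherwise μ(n) = (−1)^{ω(n)} where ω(n) is the number of distinct prime factors. Applying: μ(308) = 0.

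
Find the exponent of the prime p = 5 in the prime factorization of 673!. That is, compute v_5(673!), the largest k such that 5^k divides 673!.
v_5(673!) = 166

Legendre's formula: v_p(n!) = Σ_{k ≥ 1} ⌊n / p^k⌋. For p = 5, n = 673, the terms are:
  ⌊673/5^1⌋ = ⌊673/5⌋ = 134
  ⌊673/5^2⌋ = ⌊673/25⌋ = 26
  ⌊673/5^3⌋ = ⌊673/125⌋ = 5
  ⌊673/5^4⌋ = ⌊673/625⌋ = 1
(the next term ⌊673/5^5⌋ = 0, terminating the sum). Summing: v_5(673!) = 134 + 26 + 5 + 1 = 166.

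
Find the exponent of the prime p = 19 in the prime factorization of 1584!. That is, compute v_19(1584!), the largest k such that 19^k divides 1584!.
v_19(1584!) = 87

Legendre's formula: v_p(n!) = Σ_{k ≥ 1} ⌊n / p^k⌋. For p = 19, n = 1584, the terms are:
  ⌊1584/19^1⌋ = ⌊1584/19⌋ = 83
  ⌊1584/19^2⌋ = ⌊1584/361⌋ = 4
(the next term ⌊1584/19^3⌋ = 0, terminating the sum). Summing: v_19(1584!) = 83 + 4 = 87.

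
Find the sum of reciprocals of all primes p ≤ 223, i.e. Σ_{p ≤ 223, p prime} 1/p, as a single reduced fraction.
Σ 1/p = 718699639327957473429492425322377115938612460993073775465130392853544377727917042657991/367009731827331916465034565550136732339800312955331782619462457039988073311157667212930

π(223) = 48, so the primes ≤ 223 are [2, 3, 5, 7, 11, 13, 17, 19, 23, 29, 31, 37, 41, 43, 47, 53, 59, 61, 67, 71, 73, 79, 83, 89, 97, 101, 103, 107, 109, 113, 127, 131, 137, 139, 149, 151, 157, 163, 167, 173, 179, 181, 191, 193, 197, 199, 211, 223]. Summing 1/p over these primes: 718699639327957473429492425322377115938612460993073775465130392853544377727917042657991/367009731827331916465034565550136732339800312955331782619462457039988073311157667212930 ≈ 1.9583. Mertens estimate ln ln(223) + 0.2615 ≈ 1.9492.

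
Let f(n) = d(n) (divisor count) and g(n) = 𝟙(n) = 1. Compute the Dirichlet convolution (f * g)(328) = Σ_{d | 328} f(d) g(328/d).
(d * 𝟙)(328) = 30

Divisors of 328: [1, 2, 4, 8, 41, 82, 164, 328]. For each d | 328:
  d = 1: d(1) · 𝟙(328/1) = 1 · 1 = 1
  d = 2: d(2) · 𝟙(328/2) = 2 · 1 = 2
  d = 4: d(4) · 𝟙(328/4) = 3 · 1 = 3
  d = 8: d(8) · 𝟙(328/8) = 4 · 1 = 4
  d = 41: d(41) · 𝟙(328/41) = 2 · 1 = 2
  d = 82: d(82) · 𝟙(328/82) = 4 · 1 = 4
  d = 164: d(164) · 𝟙(328/164) = 6 · 1 = 6
  d = 328: d(328) · 𝟙(328/328) = 8 · 1 = 8
Summing: (d * 𝟙)(328) = 1 + 2 + 3 + 4 + 2 + 4 + 6 + 8 = 30.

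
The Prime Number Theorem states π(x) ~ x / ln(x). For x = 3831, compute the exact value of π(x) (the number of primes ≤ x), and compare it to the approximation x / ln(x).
π(3831) = 531;  x/ln(x) ≈ 464.31;  relative error ≈ 12.56%.

Directly count primes up to 3831: π(3831) = 531. The PNT approximation gives 3831/ln(3831) ≈ 3831/8.25088 ≈ 464.31. Relative error (π(x) − x/ln(x)) / π(x) ≈ 12.56%; the approximation is known to undercount slightly (Li(x) is a better estimate).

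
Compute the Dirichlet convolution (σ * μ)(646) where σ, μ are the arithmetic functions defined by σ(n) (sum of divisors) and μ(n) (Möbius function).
(σ * μ)(646) = 646

Divisors of 646: [1, 2, 17, 19, 34, 38, 323, 646]. For each d | 646:
  d = 1: σ(1) · μ(646/1) = 1 · -1 = -1
  d = 2: σ(2) · μ(646/2) = 3 · 1 = 3
  d = 17: σ(17) · μ(646/17) = 18 · 1 = 18
  d = 19: σ(19) · μ(646/19) = 20 · 1 = 20
  d = 34: σ(34) · μ(646/34) = 54 · -1 = -54
  d = 38: σ(38) · μ(646/38) = 60 · -1 = -60
  d = 323: σ(323) · μ(646/323) = 360 · -1 = -360
  d = 646: σ(646) · μ(646/646) = 1080 · 1 = 1080
Summing: (σ * μ)(646) = -1 + 3 + 18 + 20 + -54 + -60 + -360 + 1080 = 646.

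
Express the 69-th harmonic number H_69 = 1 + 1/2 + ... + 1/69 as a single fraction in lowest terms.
H_69 = 42409610330030873613929048033/8801320137209899102584580800

Direct summation: H_69 = 1 + 1/2 + ... + 1/69. The least common denominator is lcm(1, ..., 69) = 79211881234889091923261227200; over this denominator the numerator is 79211881234889091923261227200 + 39605940617444545961630613600 + 26403960411629697307753742400 + 19802970308722272980815306800 + 15842376246977818384652245440 + 13201980205814848653876871200 + 11315983033555584560465889600 + 9901485154361136490407653400 + 8801320137209899102584580800 + 7921188123488909192326122720 + 7201080112262644720296475200 + 6600990102907424326938435600 + 6093221633453007071020094400 + 5657991516777792280232944800 + 5280792082325939461550748480 + 4950742577180568245203826700 + 4659522425581711289603601600 + 4400660068604949551292290400 + 4169046380783636417013748800 + 3960594061744454596163061360 + 3771994344518528186821963200 + 3600540056131322360148237600 + 3443994836299525735793966400 + 3300495051453712163469217800 + 3168475249395563676930449088 + 3046610816726503535510047200 + 2933773379069966367528193600 + 2828995758388896140116472400 + 2731444180513416962871076800 + 2640396041162969730775374240 + 2555221975319002965266491200 + 2475371288590284122601913350 + 2400360037420881573432158400 + 2329761212790855644801800800 + 2263196606711116912093177920 + 2200330034302474775646145200 + 2140861654997002484412465600 + 2084523190391818208506874400 + 2031073877817669023673364800 + 1980297030872227298081530680 + 1931997103289977851786859200 + 1885997172259264093410981600 + 1842136772904397486587470400 + 1800270028065661180074118800 + 1760264027441979820516916160 + 1721997418149762867896983200 + 1685359175210406211133217600 + 1650247525726856081734608900 + 1616569004793654937209412800 + 1584237624697781838465224544 + 1553174141860570429867867200 + 1523305408363251767755023600 + 1494563796884699847608702400 + 1466886689534983183764096800 + 1440216022452528944059295040 + 1414497879194448070058236200 + 1389682126927878805671249600 + 1365722090256708481435538400 + 1342574258218459185140020800 + 1320198020581484865387687120 + 1298555430080149047922315200 + 1277610987659501482633245600 + 1257331448172842728940654400 + 1237685644295142061300956675 + 1218644326690601414204018880 + 1200180018710440786716079200 + 1182266884102822267511361600 + 1164880606395427822400900400 + 1147998278766508578597988800 = 381686492970277862525361432297, so H_69 = 381686492970277862525361432297/79211881234889091923261227200; reducing by gcd(381686492970277862525361432297, 79211881234889091923261227200) = 9 gives 42409610330030873613929048033/8801320137209899102584580800 ≈ 4.81855. (The PNT-adjacent estimate ln(69) + γ ≈ 4.81132 matches within O(1/n).)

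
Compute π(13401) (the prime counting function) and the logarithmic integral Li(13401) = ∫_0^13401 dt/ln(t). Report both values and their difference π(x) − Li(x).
π(13401) = 1589;  Li(13401) ≈ 1609.37;  π(x) − Li(x) ≈ -20.37.

Direct count of primes ≤ 13401 gives π(13401) = 1589. Numerical evaluation of the logarithmic integral gives Li(13401) ≈ 1609.37. The difference π(x) − Li(x) ≈ -20.37 is typically negative for small/moderate x (Li(x) overestimates), though Littlewood's theorem shows this sign changes infinitely often.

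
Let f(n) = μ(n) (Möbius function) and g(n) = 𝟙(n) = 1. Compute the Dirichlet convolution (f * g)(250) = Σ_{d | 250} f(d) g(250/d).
(μ * 𝟙)(250) = 0

Divisors of 250: [1, 2, 5, 10, 25, 50, 125, 250]. For each d | 250:
  d = 1: μ(1) · 𝟙(250/1) = 1 · 1 = 1
  d = 2: μ(2) · 𝟙(250/2) = -1 · 1 = -1
  d = 5: μ(5) · 𝟙(250/5) = -1 · 1 = -1
  d = 10: μ(10) · 𝟙(250/10) = 1 · 1 = 1
  d = 25: μ(25) · 𝟙(250/25) = 0 · 1 = 0
  d = 50: μ(50) · 𝟙(250/50) = 0 · 1 = 0
  d = 125: μ(125) · 𝟙(250/125) = 0 · 1 = 0
  d = 250: μ(250) · 𝟙(250/250) = 0 · 1 = 0
Summing: (μ * 𝟙)(250) = 1 + -1 + -1 + 1 + 0 + 0 + 0 + 0 = 0.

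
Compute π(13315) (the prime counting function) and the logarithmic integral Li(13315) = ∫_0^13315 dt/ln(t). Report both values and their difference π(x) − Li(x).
π(13315) = 1581;  Li(13315) ≈ 1600.32;  π(x) − Li(x) ≈ -19.32.

Direct count of primes ≤ 13315 gives π(13315) = 1581. Numerical evaluation of the logarithmic integral gives Li(13315) ≈ 1600.32. The difference π(x) − Li(x) ≈ -19.32 is typically negative for small/moderate x (Li(x) overestimates), though Littlewood's theorem shows this sign changes infinitely often.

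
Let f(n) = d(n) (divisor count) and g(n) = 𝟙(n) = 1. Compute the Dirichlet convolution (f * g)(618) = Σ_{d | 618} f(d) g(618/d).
(d * 𝟙)(618) = 27

Divisors of 618: [1, 2, 3, 6, 103, 206, 309, 618]. For each d | 618:
  d = 1: d(1) · 𝟙(618/1) = 1 · 1 = 1
  d = 2: d(2) · 𝟙(618/2) = 2 · 1 = 2
  d = 3: d(3) · 𝟙(618/3) = 2 · 1 = 2
  d = 6: d(6) · 𝟙(618/6) = 4 · 1 = 4
  d = 103: d(103) · 𝟙(618/103) = 2 · 1 = 2
  d = 206: d(206) · 𝟙(618/206) = 4 · 1 = 4
  d = 309: d(309) · 𝟙(618/309) = 4 · 1 = 4
  d = 618: d(618) · 𝟙(618/618) = 8 · 1 = 8
Summing: (d * 𝟙)(618) = 1 + 2 + 2 + 4 + 2 + 4 + 4 + 8 = 27.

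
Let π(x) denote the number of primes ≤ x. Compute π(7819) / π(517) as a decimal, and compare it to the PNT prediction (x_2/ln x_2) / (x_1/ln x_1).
π(7819)/π(517) = 988/97 ≈ 10.1856;  PNT prediction ≈ 10.5411.

π(517) = 97 and π(7819) = 988, so π(7819)/π(517) ≈ 10.1856. The PNT-predicted ratio is (7819/ln(7819)) / (517/ln(517)) ≈ 10.5411. The two agree to within a few percent, as expected.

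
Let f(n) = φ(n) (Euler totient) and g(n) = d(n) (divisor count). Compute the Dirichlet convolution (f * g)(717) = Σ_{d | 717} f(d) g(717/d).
(φ * d)(717) = 960

Divisors of 717: [1, 3, 239, 717]. For each d | 717:
  d = 1: φ(1) · d(717/1) = 1 · 4 = 4
  d = 3: φ(3) · d(717/3) = 2 · 2 = 4
  d = 239: φ(239) · d(717/239) = 238 · 2 = 476
  d = 717: φ(717) · d(717/717) = 476 · 1 = 476
Summing: (φ * d)(717) = 4 + 4 + 476 + 476 = 960.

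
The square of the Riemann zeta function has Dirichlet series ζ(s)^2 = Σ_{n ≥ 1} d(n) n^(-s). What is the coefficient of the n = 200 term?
d(200) = 12

ζ(s)^2 = (Σ 1/m^s)(Σ 1/k^s). The coefficient of 1/n^s in the product is the number of ordered pairs (m, k) with mk = n, which equals d(n). For n = 200, divisors are [1, 2, 4, 5, 8, 10, 20, 25, 40, 50, 100, 200], so d(200) = 12.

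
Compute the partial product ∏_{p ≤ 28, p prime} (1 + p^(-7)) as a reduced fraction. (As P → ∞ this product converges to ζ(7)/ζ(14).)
∏ = 1213055423679013780431254747580653474818754487990016/1203084832226034935165248483197620256588271403484375

The primes p ≤ 28 are [2, 3, 5, 7, 11, 13, 17, 19, 23]. For each, (1 + 1/p^7) = (p^7 + 1)/p^7. Multiplying these fractions over p ∈ [2, 3, 5, 7, 11, 13, 17, 19, 23] gives 1213055423679013780431254747580653474818754487990016/1203084832226034935165248483197620256588271403484375. (In the limit P → ∞ this tends to ζ(7)/ζ(14).)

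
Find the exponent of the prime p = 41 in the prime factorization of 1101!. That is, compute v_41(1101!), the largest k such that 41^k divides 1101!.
v_41(1101!) = 26

Legendre's formula: v_p(n!) = Σ_{k ≥ 1} ⌊n / p^k⌋. For p = 41, n = 1101, the terms are:
  ⌊1101/41^1⌋ = ⌊1101/41⌋ = 26
(the next term ⌊1101/41^2⌋ = 0, terminating the sum). Summing: v_41(1101!) = 26 = 26.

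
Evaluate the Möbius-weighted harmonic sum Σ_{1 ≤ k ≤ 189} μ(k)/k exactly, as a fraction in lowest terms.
Σ μ(k)/k = -27041902300620416603296223594221152327628829604011718275600551594065857/5397346292805549782720214077673687806275517530364350655459511599582614290

Values of μ(k) for 1 ≤ k ≤ 189: μ(1) = 1, μ(2) = -1, μ(3) = -1, μ(5) = -1, μ(6) = 1, μ(7) = -1, μ(10) = 1, μ(11) = -1, μ(13) = -1, μ(14) = 1, μ(15) = 1, μ(17) = -1, μ(19) = -1, μ(21) = 1, μ(22) = 1, μ(23) = -1, μ(26) = 1, μ(29) = -1, μ(30) = -1, μ(31) = -1, μ(33) = 1, μ(34) = 1, μ(35) = 1, μ(37) = -1, μ(38) = 1, μ(39) = 1, μ(41) = -1, μ(42) = -1, μ(43) = -1, μ(46) = 1, μ(47) = -1, μ(51) = 1, μ(53) = -1, μ(55) = 1, μ(57) = 1, μ(58) = 1, μ(59) = -1, μ(61) = -1, μ(62) = 1, μ(65) = 1, μ(66) = -1, μ(67) = -1, μ(69) = 1, μ(70) = -1, μ(71) = -1, μ(73) = -1, μ(74) = 1, μ(77) = 1, μ(78) = -1, μ(79) = -1, μ(82) = 1, μ(83) = -1, μ(85) = 1, μ(86) = 1, μ(87) = 1, μ(89) = -1, μ(91) = 1, μ(93) = 1, μ(94) = 1, μ(95) = 1, μ(97) = -1, μ(101) = -1, μ(102) = -1, μ(103) = -1, μ(105) = -1, μ(106) = 1, μ(107) = -1, μ(109) = -1, μ(110) = -1, μ(111) = 1, μ(113) = -1, μ(114) = -1, μ(115) = 1, μ(118) = 1, μ(119) = 1, μ(122) = 1, μ(123) = 1, μ(127) = -1, μ(129) = 1, μ(130) = -1, μ(131) = -1, μ(133) = 1, μ(134) = 1, μ(137) = -1, μ(138) = -1, μ(139) = -1, μ(141) = 1, μ(142) = 1, μ(143) = 1, μ(145) = 1, μ(146) = 1, μ(149) = -1, μ(151) = -1, μ(154) = -1, μ(155) = 1, μ(157) = -1, μ(158) = 1, μ(159) = 1, μ(161) = 1, μ(163) = -1, μ(165) = -1, μ(166) = 1, μ(167) = -1, μ(170) = -1, μ(173) = -1, μ(174) = -1, μ(177) = 1, μ(178) = 1, μ(179) = -1, μ(181) = -1, μ(182) = -1, μ(183) = 1, μ(185) = 1, μ(186) = -1, μ(187) = 1, with μ = 0 on non-squarefree integers. Summing μ(k)/k for k where μ(k) ≠ 0 gives -27041902300620416603296223594221152327628829604011718275600551594065857/5397346292805549782720214077673687806275517530364350655459511599582614290 ≈ -0.0050. (PNT ⟺ this sum → 0 as n → ∞.)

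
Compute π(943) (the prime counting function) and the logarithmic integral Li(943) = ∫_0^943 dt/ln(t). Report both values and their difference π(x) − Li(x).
π(943) = 160;  Li(943) ≈ 169.32;  π(x) − Li(x) ≈ -9.32.

Direct count of primes ≤ 943 gives π(943) = 160. Numerical evaluation of the logarithmic integral gives Li(943) ≈ 169.32. The difference π(x) − Li(x) ≈ -9.32 is typically negative for small/moderate x (Li(x) overestimates), though Littlewood's theorem shows this sign changes infinitely often.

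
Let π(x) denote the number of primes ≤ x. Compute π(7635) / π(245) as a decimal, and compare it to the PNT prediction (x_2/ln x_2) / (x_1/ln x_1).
π(7635)/π(245) = 968/53 ≈ 18.2642;  PNT prediction ≈ 19.1753.

π(245) = 53 and π(7635) = 968, so π(7635)/π(245) ≈ 18.2642. The PNT-predicted ratio is (7635/ln(7635)) / (245/ln(245)) ≈ 19.1753. The two agree to within a few percent, as expected.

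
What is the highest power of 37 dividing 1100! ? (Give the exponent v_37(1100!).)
v_37(1100!) = 29

Legendre's formula: v_p(n!) = Σ_{k ≥ 1} ⌊n / p^k⌋. For p = 37, n = 1100, the terms are:
  ⌊1100/37^1⌋ = ⌊1100/37⌋ = 29
(the next term ⌊1100/37^2⌋ = 0, terminating the sum). Summing: v_37(1100!) = 29 = 29.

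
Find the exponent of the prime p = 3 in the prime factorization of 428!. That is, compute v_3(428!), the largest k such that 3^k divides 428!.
v_3(428!) = 210

Legendre's formula: v_p(n!) = Σ_{k ≥ 1} ⌊n / p^k⌋. For p = 3, n = 428, the terms are:
  ⌊428/3^1⌋ = ⌊428/3⌋ = 142
  ⌊428/3^2⌋ = ⌊428/9⌋ = 47
  ⌊428/3^3⌋ = ⌊428/27⌋ = 15
  ⌊428/3^4⌋ = ⌊428/81⌋ = 5
  ⌊428/3^5⌋ = ⌊428/243⌋ = 1
(the next term ⌊428/3^6⌋ = 0, terminating the sum). Summing: v_3(428!) = 142 + 47 + 15 + 5 + 1 = 210.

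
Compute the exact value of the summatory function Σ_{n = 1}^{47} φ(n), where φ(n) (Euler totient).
Σ_{n ≤ 47} φ(n) = 696

Compute φ(n) for each 1 ≤ n ≤ 47: φ(1) = 1, φ(2) = 1, φ(3) = 2, φ(4) = 2, φ(5) = 4, φ(6) = 2, φ(7) = 6, φ(8) = 4, φ(9) = 6, φ(10) = 4, φ(11) = 10, φ(12) = 4, φ(13) = 12, φ(14) = 6, φ(15) = 8, φ(16) = 8, φ(17) = 16, φ(18) = 6, φ(19) = 18, φ(20) = 8, φ(21) = 12, φ(22) = 10, φ(23) = 22, φ(24) = 8, φ(25) = 20, φ(26) = 12, φ(27) = 18, φ(28) = 12, φ(29) = 28, φ(30) = 8, φ(31) = 30, φ(32) = 16, φ(33) = 20, φ(34) = 16, φ(35) = 24, φ(36) = 12, φ(37) = 36, φ(38) = 18, φ(39) = 24, φ(40) = 16, φ(41) = 40, φ(42) = 12, φ(43) = 42, φ(44) = 20, φ(45) = 24, φ(46) = 22, φ(47) = 46. Summing all 47 values: 696. (Average order: Σ_{n ≤ x} φ(n) ~ (3/π²) x². For x = 47, (3/π²)·47² ≈ 671.46.)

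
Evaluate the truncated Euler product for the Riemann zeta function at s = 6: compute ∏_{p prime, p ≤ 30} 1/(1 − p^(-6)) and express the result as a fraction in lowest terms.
∏ = 72490271559216474168912845656112612875/71254500493223560043941297249880899584

The primes p ≤ 30 are [2, 3, 5, 7, 11, 13, 17, 19, 23, 29]. For each prime, (1 − 1/p^6)^(-1) = p^6 / (p^6 − 1). The product is (1 − 1/2^6)^(-1), (1 − 1/3^6)^(-1), (1 − 1/5^6)^(-1), (1 − 1/7^6)^(-1), (1 − 1/11^6)^(-1), (1 − 1/13^6)^(-1), (1 − 1/17^6)^(-1), (1 − 1/19^6)^(-1), (1 − 1/23^6)^(-1), (1 − 1/29^6)^(-1) = ∏ p^6 / (p^6 − 1) = 72490271559216474168912845656112612875/71254500493223560043941297249880899584.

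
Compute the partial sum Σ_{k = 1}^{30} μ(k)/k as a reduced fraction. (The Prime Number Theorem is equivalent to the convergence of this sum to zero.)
Σ μ(k)/k = -65721449/2156564410

Values of μ(k) for 1 ≤ k ≤ 30: μ(1) = 1, μ(2) = -1, μ(3) = -1, μ(5) = -1, μ(6) = 1, μ(7) = -1, μ(10) = 1, μ(11) = -1, μ(13) = -1, μ(14) = 1, μ(15) = 1, μ(17) = -1, μ(19) = -1, μ(21) = 1, μ(22) = 1, μ(23) = -1, μ(26) = 1, μ(29) = -1, μ(30) = -1, with μ = 0 on non-squarefree integers. Summing μ(k)/k for k where μ(k) ≠ 0 gives -65721449/2156564410 ≈ -0.0305. (PNT ⟺ this sum → 0 as n → ∞.)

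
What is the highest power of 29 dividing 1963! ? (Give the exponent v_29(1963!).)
v_29(1963!) = 69

Legendre's formula: v_p(n!) = Σ_{k ≥ 1} ⌊n / p^k⌋. For p = 29, n = 1963, the terms are:
  ⌊1963/29^1⌋ = ⌊1963/29⌋ = 67
  ⌊1963/29^2⌋ = ⌊1963/841⌋ = 2
(the next term ⌊1963/29^3⌋ = 0, terminating the sum). Summing: v_29(1963!) = 67 + 2 = 69.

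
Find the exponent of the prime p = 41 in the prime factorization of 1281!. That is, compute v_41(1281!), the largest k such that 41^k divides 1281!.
v_41(1281!) = 31

Legendre's formula: v_p(n!) = Σ_{k ≥ 1} ⌊n / p^k⌋. For p = 41, n = 1281, the terms are:
  ⌊1281/41^1⌋ = ⌊1281/41⌋ = 31
(the next term ⌊1281/41^2⌋ = 0, terminating the sum). Summing: v_41(1281!) = 31 = 31.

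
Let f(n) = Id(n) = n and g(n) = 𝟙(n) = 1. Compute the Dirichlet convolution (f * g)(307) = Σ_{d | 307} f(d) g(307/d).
(Id * 𝟙)(307) = 308

Divisors of 307: [1, 307]. For each d | 307:
  d = 1: Id(1) · 𝟙(307/1) = 1 · 1 = 1
  d = 307: Id(307) · 𝟙(307/307) = 307 · 1 = 307
Summing: (Id * 𝟙)(307) = 1 + 307 = 308.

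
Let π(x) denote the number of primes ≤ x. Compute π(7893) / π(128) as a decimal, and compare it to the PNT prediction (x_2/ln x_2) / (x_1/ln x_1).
π(7893)/π(128) = 997/31 ≈ 32.1613;  PNT prediction ≈ 33.3413.

π(128) = 31 and π(7893) = 997, so π(7893)/π(128) ≈ 32.1613. The PNT-predicted ratio is (7893/ln(7893)) / (128/ln(128)) ≈ 33.3413. The two agree to within a few percent, as expected.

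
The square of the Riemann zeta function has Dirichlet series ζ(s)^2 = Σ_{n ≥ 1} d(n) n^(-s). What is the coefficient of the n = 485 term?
d(485) = 4

ζ(s)^2 = (Σ 1/m^s)(Σ 1/k^s). The coefficient of 1/n^s in the product is the number of ordered pairs (m, k) with mk = n, which equals d(n). For n = 485, divisors are [1, 5, 97, 485], so d(485) = 4.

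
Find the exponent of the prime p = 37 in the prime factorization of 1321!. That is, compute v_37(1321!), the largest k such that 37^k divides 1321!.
v_37(1321!) = 35

Legendre's formula: v_p(n!) = Σ_{k ≥ 1} ⌊n / p^k⌋. For p = 37, n = 1321, the terms are:
  ⌊1321/37^1⌋ = ⌊1321/37⌋ = 35
(the next term ⌊1321/37^2⌋ = 0, terminating the sum). Summing: v_37(1321!) = 35 = 35.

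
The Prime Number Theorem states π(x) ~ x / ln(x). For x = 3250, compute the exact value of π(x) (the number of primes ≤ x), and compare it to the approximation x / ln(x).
π(3250) = 457;  x/ln(x) ≈ 401.91;  relative error ≈ 12.05%.

Directly count primes up to 3250: π(3250) = 457. The PNT approximation gives 3250/ln(3250) ≈ 3250/8.08641 ≈ 401.91. Relative error (π(x) − x/ln(x)) / π(x) ≈ 12.05%; the approximation is known to undercount slightly (Li(x) is a better estimate).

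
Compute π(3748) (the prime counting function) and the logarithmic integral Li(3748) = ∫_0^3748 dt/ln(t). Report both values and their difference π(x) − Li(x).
π(3748) = 522;  Li(3748) ≈ 534.86;  π(x) − Li(x) ≈ -12.86.

Direct count of primes ≤ 3748 gives π(3748) = 522. Numerical evaluation of the logarithmic integral gives Li(3748) ≈ 534.86. The difference π(x) − Li(x) ≈ -12.86 is typically negative for small/moderate x (Li(x) overestimates), though Littlewood's theorem shows this sign changes infinitely often.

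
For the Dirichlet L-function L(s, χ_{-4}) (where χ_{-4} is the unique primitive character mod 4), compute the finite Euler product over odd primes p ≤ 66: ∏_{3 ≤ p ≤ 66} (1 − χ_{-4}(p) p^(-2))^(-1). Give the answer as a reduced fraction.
∏ = 41649646786025278187758845901/45453901250007819878400000000

The odd primes p ≤ 66 are [3, 5, 7, 11, 13, 17, 19, 23, 29, 31, 37, 41, 43, 47, 53, 59, 61]. For each, χ(p) = 1 if p ≡ 1 mod 4, χ(p) = −1 if p ≡ 3 mod 4. Taking (1 − χ(p)/p^2)^(-1) = p^2/(p^2 − χ(p)): (1 − (-1)/3^2)^(-1) · (1 − (1)/5^2)^(-1) · (1 − (-1)/7^2)^(-1) · (1 − (-1)/11^2)^(-1) · (1 − (1)/13^2)^(-1) · (1 − (1)/17^2)^(-1) · (1 − (-1)/19^2)^(-1) · (1 − (-1)/23^2)^(-1) · (1 − (1)/29^2)^(-1) · (1 − (-1)/31^2)^(-1) · (1 − (1)/37^2)^(-1) · (1 − (1)/41^2)^(-1) · (1 − (-1)/43^2)^(-1) · (1 − (-1)/47^2)^(-1) · (1 − (1)/53^2)^(-1) · (1 − (-1)/59^2)^(-1) · (1 − (1)/61^2)^(-1) = 41649646786025278187758845901/45453901250007819878400000000.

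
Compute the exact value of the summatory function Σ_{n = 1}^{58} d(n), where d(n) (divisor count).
Σ_{n ≤ 58} d(n) = 247

Compute d(n) for each 1 ≤ n ≤ 58: d(1) = 1, d(2) = 2, d(3) = 2, d(4) = 3, d(5) = 2, d(6) = 4, d(7) = 2, d(8) = 4, d(9) = 3, d(10) = 4, d(11) = 2, d(12) = 6, d(13) = 2, d(14) = 4, d(15) = 4, d(16) = 5, d(17) = 2, d(18) = 6, d(19) = 2, d(20) = 6, d(21) = 4, d(22) = 4, d(23) = 2, d(24) = 8, d(25) = 3, d(26) = 4, d(27) = 4, d(28) = 6, d(29) = 2, d(30) = 8, d(31) = 2, d(32) = 6, d(33) = 4, d(34) = 4, d(35) = 4, d(36) = 9, d(37) = 2, d(38) = 4, d(39) = 4, d(40) = 8, d(41) = 2, d(42) = 8, d(43) = 2, d(44) = 6, d(45) = 6, d(46) = 4, d(47) = 2, d(48) = 10, d(49) = 3, d(50) = 6, d(51) = 4, d(52) = 6, d(53) = 2, d(54) = 8, d(55) = 4, d(56) = 8, d(57) = 4, d(58) = 4. Summing all 58 values: 247. (Dirichlet's divisor formula: Σ_{n ≤ x} d(n) = x ln(x) + (2γ − 1) x + O(√x). For x = 58, the asymptotic estimate is ≈ 244.46.)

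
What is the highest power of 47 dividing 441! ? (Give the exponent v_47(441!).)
v_47(441!) = 9

Legendre's formula: v_p(n!) = Σ_{k ≥ 1} ⌊n / p^k⌋. For p = 47, n = 441, the terms are:
  ⌊441/47^1⌋ = ⌊441/47⌋ = 9
(the next term ⌊441/47^2⌋ = 0, terminating the sum). Summing: v_47(441!) = 9 = 9.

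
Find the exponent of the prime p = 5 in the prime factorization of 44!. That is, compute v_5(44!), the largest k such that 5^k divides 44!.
v_5(44!) = 9

Legendre's formula: v_p(n!) = Σ_{k ≥ 1} ⌊n / p^k⌋. For p = 5, n = 44, the terms are:
  ⌊44/5^1⌋ = ⌊44/5⌋ = 8
  ⌊44/5^2⌋ = ⌊44/25⌋ = 1
(the next term ⌊44/5^3⌋ = 0, terminating the sum). Summing: v_5(44!) = 8 + 1 = 9.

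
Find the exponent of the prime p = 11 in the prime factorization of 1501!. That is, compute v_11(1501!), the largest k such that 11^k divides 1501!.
v_11(1501!) = 149

Legendre's formula: v_p(n!) = Σ_{k ≥ 1} ⌊n / p^k⌋. For p = 11, n = 1501, the terms are:
  ⌊1501/11^1⌋ = ⌊1501/11⌋ = 136
  ⌊1501/11^2⌋ = ⌊1501/121⌋ = 12
  ⌊1501/11^3⌋ = ⌊1501/1331⌋ = 1
(the next term ⌊1501/11^4⌋ = 0, terminating the sum). Summing: v_11(1501!) = 136 + 12 + 1 = 149.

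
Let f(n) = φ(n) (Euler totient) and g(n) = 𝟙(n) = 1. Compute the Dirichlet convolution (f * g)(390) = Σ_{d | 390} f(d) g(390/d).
(φ * 𝟙)(390) = 390

Divisors of 390: [1, 2, 3, 5, 6, 10, 13, 15, 26, 30, 39, 65, 78, 130, 195, 390]. For each d | 390:
  d = 1: φ(1) · 𝟙(390/1) = 1 · 1 = 1
  d = 2: φ(2) · 𝟙(390/2) = 1 · 1 = 1
  d = 3: φ(3) · 𝟙(390/3) = 2 · 1 = 2
  d = 5: φ(5) · 𝟙(390/5) = 4 · 1 = 4
  d = 6: φ(6) · 𝟙(390/6) = 2 · 1 = 2
  d = 10: φ(10) · 𝟙(390/10) = 4 · 1 = 4
  d = 13: φ(13) · 𝟙(390/13) = 12 · 1 = 12
  d = 15: φ(15) · 𝟙(390/15) = 8 · 1 = 8
  d = 26: φ(26) · 𝟙(390/26) = 12 · 1 = 12
  d = 30: φ(30) · 𝟙(390/30) = 8 · 1 = 8
  d = 39: φ(39) · 𝟙(390/39) = 24 · 1 = 24
  d = 65: φ(65) · 𝟙(390/65) = 48 · 1 = 48
  d = 78: φ(78) · 𝟙(390/78) = 24 · 1 = 24
  d = 130: φ(130) · 𝟙(390/130) = 48 · 1 = 48
  d = 195: φ(195) · 𝟙(390/195) = 96 · 1 = 96
  d = 390: φ(390) · 𝟙(390/390) = 96 · 1 = 96
Summing: (φ * 𝟙)(390) = 1 + 1 + 2 + 4 + 2 + 4 + 12 + 8 + 12 + 8 + 24 + 48 + 24 + 48 + 96 + 96 = 390.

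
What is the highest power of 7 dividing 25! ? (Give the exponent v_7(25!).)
v_7(25!) = 3

Legendre's formula: v_p(n!) = Σ_{k ≥ 1} ⌊n / p^k⌋. For p = 7, n = 25, the terms are:
  ⌊25/7^1⌋ = ⌊25/7⌋ = 3
(the next term ⌊25/7^2⌋ = 0, terminating the sum). Summing: v_7(25!) = 3 = 3.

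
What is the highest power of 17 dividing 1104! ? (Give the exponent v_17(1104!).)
v_17(1104!) = 67

Legendre's formula: v_p(n!) = Σ_{k ≥ 1} ⌊n / p^k⌋. For p = 17, n = 1104, the terms are:
  ⌊1104/17^1⌋ = ⌊1104/17⌋ = 64
  ⌊1104/17^2⌋ = ⌊1104/289⌋ = 3
(the next term ⌊1104/17^3⌋ = 0, terminating the sum). Summing: v_17(1104!) = 64 + 3 = 67.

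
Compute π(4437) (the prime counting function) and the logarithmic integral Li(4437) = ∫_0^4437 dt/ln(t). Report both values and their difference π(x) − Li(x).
π(4437) = 602;  Li(4437) ≈ 617.72;  π(x) − Li(x) ≈ -15.72.

Direct count of primes ≤ 4437 gives π(4437) = 602. Numerical evaluation of the logarithmic integral gives Li(4437) ≈ 617.72. The difference π(x) − Li(x) ≈ -15.72 is typically negative for small/moderate x (Li(x) overestimates), though Littlewood's theorem shows this sign changes infinitely often.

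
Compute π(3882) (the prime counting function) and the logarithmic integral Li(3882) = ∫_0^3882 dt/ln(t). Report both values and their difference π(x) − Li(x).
π(3882) = 538;  Li(3882) ≈ 551.11;  π(x) − Li(x) ≈ -13.11.

Direct count of primes ≤ 3882 gives π(3882) = 538. Numerical evaluation of the logarithmic integral gives Li(3882) ≈ 551.11. The difference π(x) − Li(x) ≈ -13.11 is typically negative for small/moderate x (Li(x) overestimates), though Littlewood's theorem shows this sign changes infinitely often.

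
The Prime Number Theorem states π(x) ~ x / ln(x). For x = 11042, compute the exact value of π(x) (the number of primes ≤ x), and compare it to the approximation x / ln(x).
π(11042) = 1337;  x/ln(x) ≈ 1186.11;  relative error ≈ 11.29%.

Directly count primes up to 11042: π(11042) = 1337. The PNT approximation gives 11042/ln(11042) ≈ 11042/9.30946 ≈ 1186.11. Relative error (π(x) − x/ln(x)) / π(x) ≈ 11.29%; the approximation is known to undercount slightly (Li(x) is a better estimate).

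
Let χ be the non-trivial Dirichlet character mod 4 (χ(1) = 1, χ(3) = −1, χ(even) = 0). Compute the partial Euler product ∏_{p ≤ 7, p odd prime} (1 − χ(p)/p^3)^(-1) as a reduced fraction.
∏ = 165375/170624

The odd primes p ≤ 7 are [3, 5, 7]. For each, χ(p) = 1 if p ≡ 1 mod 4, χ(p) = −1 if p ≡ 3 mod 4. Taking (1 − χ(p)/p^3)^(-1) = p^3/(p^3 − χ(p)): (1 − (-1)/3^3)^(-1) · (1 − (1)/5^3)^(-1) · (1 − (-1)/7^3)^(-1) = 165375/170624.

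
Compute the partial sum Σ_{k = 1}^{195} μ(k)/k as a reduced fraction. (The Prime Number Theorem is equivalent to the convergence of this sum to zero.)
Σ μ(k)/k = -43277238338814707352435871087729404219364080007991120795068950289487278357/2094340804123062964635950016266159511607730554966537454865305011530672742866

Values of μ(k) for 1 ≤ k ≤ 195: μ(1) = 1, μ(2) = -1, μ(3) = -1, μ(5) = -1, μ(6) = 1, μ(7) = -1, μ(10) = 1, μ(11) = -1, μ(13) = -1, μ(14) = 1, μ(15) = 1, μ(17) = -1, μ(19) = -1, μ(21) = 1, μ(22) = 1, μ(23) = -1, μ(26) = 1, μ(29) = -1, μ(30) = -1, μ(31) = -1, μ(33) = 1, μ(34) = 1, μ(35) = 1, μ(37) = -1, μ(38) = 1, μ(39) = 1, μ(41) = -1, μ(42) = -1, μ(43) = -1, μ(46) = 1, μ(47) = -1, μ(51) = 1, μ(53) = -1, μ(55) = 1, μ(57) = 1, μ(58) = 1, μ(59) = -1, μ(61) = -1, μ(62) = 1, μ(65) = 1, μ(66) = -1, μ(67) = -1, μ(69) = 1, μ(70) = -1, μ(71) = -1, μ(73) = -1, μ(74) = 1, μ(77) = 1, μ(78) = -1, μ(79) = -1, μ(82) = 1, μ(83) = -1, μ(85) = 1, μ(86) = 1, μ(87) = 1, μ(89) = -1, μ(91) = 1, μ(93) = 1, μ(94) = 1, μ(95) = 1, μ(97) = -1, μ(101) = -1, μ(102) = -1, μ(103) = -1, μ(105) = -1, μ(106) = 1, μ(107) = -1, μ(109) = -1, μ(110) = -1, μ(111) = 1, μ(113) = -1, μ(114) = -1, μ(115) = 1, μ(118) = 1, μ(119) = 1, μ(122) = 1, μ(123) = 1, μ(127) = -1, μ(129) = 1, μ(130) = -1, μ(131) = -1, μ(133) = 1, μ(134) = 1, μ(137) = -1, μ(138) = -1, μ(139) = -1, μ(141) = 1, μ(142) = 1, μ(143) = 1, μ(145) = 1, μ(146) = 1, μ(149) = -1, μ(151) = -1, μ(154) = -1, μ(155) = 1, μ(157) = -1, μ(158) = 1, μ(159) = 1, μ(161) = 1, μ(163) = -1, μ(165) = -1, μ(166) = 1, μ(167) = -1, μ(170) = -1, μ(173) = -1, μ(174) = -1, μ(177) = 1, μ(178) = 1, μ(179) = -1, μ(181) = -1, μ(182) = -1, μ(183) = 1, μ(185) = 1, μ(186) = -1, μ(187) = 1, μ(190) = -1, μ(191) = -1, μ(193) = -1, μ(194) = 1, μ(195) = -1, with μ = 0 on non-squarefree integers. Summing μ(k)/k for k where μ(k) ≠ 0 gives -43277238338814707352435871087729404219364080007991120795068950289487278357/2094340804123062964635950016266159511607730554966537454865305011530672742866 ≈ -0.0207. (PNT ⟺ this sum → 0 as n → ∞.)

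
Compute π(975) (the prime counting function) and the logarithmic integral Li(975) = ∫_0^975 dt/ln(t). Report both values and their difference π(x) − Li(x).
π(975) = 164;  Li(975) ≈ 173.98;  π(x) − Li(x) ≈ -9.98.

Direct count of primes ≤ 975 gives π(975) = 164. Numerical evaluation of the logarithmic integral gives Li(975) ≈ 173.98. The difference π(x) − Li(x) ≈ -9.98 is typically negative for small/moderate x (Li(x) overestimates), though Littlewood's theorem shows this sign changes infinitely often.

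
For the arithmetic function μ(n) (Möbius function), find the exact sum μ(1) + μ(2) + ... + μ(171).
Σ_{n ≤ 171} μ(n) = -2

Compute μ(n) for each 1 ≤ n ≤ 171: μ(1) = 1, μ(2) = -1, μ(3) = -1, μ(4) = 0, μ(5) = -1, μ(6) = 1, μ(7) = -1, μ(8) = 0, μ(9) = 0, μ(10) = 1, μ(11) = -1, μ(12) = 0, μ(13) = -1, μ(14) = 1, μ(15) = 1, μ(16) = 0, μ(17) = -1, μ(18) = 0, μ(19) = -1, μ(20) = 0, μ(21) = 1, μ(22) = 1, μ(23) = -1, μ(24) = 0, μ(25) = 0, μ(26) = 1, μ(27) = 0, μ(28) = 0, μ(29) = -1, μ(30) = -1, μ(31) = -1, μ(32) = 0, μ(33) = 1, μ(34) = 1, μ(35) = 1, μ(36) = 0, μ(37) = -1, μ(38) = 1, μ(39) = 1, μ(40) = 0, μ(41) = -1, μ(42) = -1, μ(43) = -1, μ(44) = 0, μ(45) = 0, μ(46) = 1, μ(47) = -1, μ(48) = 0, μ(49) = 0, μ(50) = 0, μ(51) = 1, μ(52) = 0, μ(53) = -1, μ(54) = 0, μ(55) = 1, μ(56) = 0, μ(57) = 1, μ(58) = 1, μ(59) = -1, μ(60) = 0, μ(61) = -1, μ(62) = 1, μ(63) = 0, μ(64) = 0, μ(65) = 1, μ(66) = -1, μ(67) = -1, μ(68) = 0, μ(69) = 1, μ(70) = -1, μ(71) = -1, μ(72) = 0, μ(73) = -1, μ(74) = 1, μ(75) = 0, μ(76) = 0, μ(77) = 1, μ(78) = -1, μ(79) = -1, μ(80) = 0, μ(81) = 0, μ(82) = 1, μ(83) = -1, μ(84) = 0, μ(85) = 1, μ(86) = 1, μ(87) = 1, μ(88) = 0, μ(89) = -1, μ(90) = 0, μ(91) = 1, μ(92) = 0, μ(93) = 1, μ(94) = 1, μ(95) = 1, μ(96) = 0, μ(97) = -1, μ(98) = 0, μ(99) = 0, μ(100) = 0, μ(101) = -1, μ(102) = -1, μ(103) = -1, μ(104) = 0, μ(105) = -1, μ(106) = 1, μ(107) = -1, μ(108) = 0, μ(109) = -1, μ(110) = -1, μ(111) = 1, μ(112) = 0, μ(113) = -1, μ(114) = -1, μ(115) = 1, μ(116) = 0, μ(117) = 0, μ(118) = 1, μ(119) = 1, μ(120) = 0, μ(121) = 0, μ(122) = 1, μ(123) = 1, μ(124) = 0, μ(125) = 0, μ(126) = 0, μ(127) = -1, μ(128) = 0, μ(129) = 1, μ(130) = -1, μ(131) = -1, μ(132) = 0, μ(133) = 1, μ(134) = 1, μ(135) = 0, μ(136) = 0, μ(137) = -1, μ(138) = -1, μ(139) = -1, μ(140) = 0, μ(141) = 1, μ(142) = 1, μ(143) = 1, μ(144) = 0, μ(145) = 1, μ(146) = 1, μ(147) = 0, μ(148) = 0, μ(149) = -1, μ(150) = 0, μ(151) = -1, μ(152) = 0, μ(153) = 0, μ(154) = -1, μ(155) = 1, μ(156) = 0, μ(157) = -1, μ(158) = 1, μ(159) = 1, μ(160) = 0, μ(161) = 1, μ(162) = 0, μ(163) = -1, μ(164) = 0, μ(165) = -1, μ(166) = 1, μ(167) = -1, μ(168) = 0, μ(169) = 0, μ(170) = -1, μ(171) = 0. Summing all 171 values: -2. (Mertens function M(x) = Σ_{n ≤ x} μ(n); on average M(x) should be small (PNT ⟺ M(x) = o(x)).)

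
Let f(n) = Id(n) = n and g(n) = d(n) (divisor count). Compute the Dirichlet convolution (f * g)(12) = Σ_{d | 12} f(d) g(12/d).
(Id * d)(12) = 55

Divisors of 12: [1, 2, 3, 4, 6, 12]. For each d | 12:
  d = 1: Id(1) · d(12/1) = 1 · 6 = 6
  d = 2: Id(2) · d(12/2) = 2 · 4 = 8
  d = 3: Id(3) · d(12/3) = 3 · 3 = 9
  d = 4: Id(4) · d(12/4) = 4 · 2 = 8
  d = 6: Id(6) · d(12/6) = 6 · 2 = 12
  d = 12: Id(12) · d(12/12) = 12 · 1 = 12
Summing: (Id * d)(12) = 6 + 8 + 9 + 8 + 12 + 12 = 55.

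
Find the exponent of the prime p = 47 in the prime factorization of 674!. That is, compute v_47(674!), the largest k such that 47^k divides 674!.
v_47(674!) = 14

Legendre's formula: v_p(n!) = Σ_{k ≥ 1} ⌊n / p^k⌋. For p = 47, n = 674, the terms are:
  ⌊674/47^1⌋ = ⌊674/47⌋ = 14
(the next term ⌊674/47^2⌋ = 0, terminating the sum). Summing: v_47(674!) = 14 = 14.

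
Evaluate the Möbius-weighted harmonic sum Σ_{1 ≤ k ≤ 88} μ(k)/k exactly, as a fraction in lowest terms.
Σ μ(k)/k = 2609341595728673683821147444809/267064515689275851355624017992790

Values of μ(k) for 1 ≤ k ≤ 88: μ(1) = 1, μ(2) = -1, μ(3) = -1, μ(5) = -1, μ(6) = 1, μ(7) = -1, μ(10) = 1, μ(11) = -1, μ(13) = -1, μ(14) = 1, μ(15) = 1, μ(17) = -1, μ(19) = -1, μ(21) = 1, μ(22) = 1, μ(23) = -1, μ(26) = 1, μ(29) = -1, μ(30) = -1, μ(31) = -1, μ(33) = 1, μ(34) = 1, μ(35) = 1, μ(37) = -1, μ(38) = 1, μ(39) = 1, μ(41) = -1, μ(42) = -1, μ(43) = -1, μ(46) = 1, μ(47) = -1, μ(51) = 1, μ(53) = -1, μ(55) = 1, μ(57) = 1, μ(58) = 1, μ(59) = -1, μ(61) = -1, μ(62) = 1, μ(65) = 1, μ(66) = -1, μ(67) = -1, μ(69) = 1, μ(70) = -1, μ(71) = -1, μ(73) = -1, μ(74) = 1, μ(77) = 1, μ(78) = -1, μ(79) = -1, μ(82) = 1, μ(83) = -1, μ(85) = 1, μ(86) = 1, μ(87) = 1, with μ = 0 on non-squarefree integers. Summing μ(k)/k for k where μ(k) ≠ 0 gives 2609341595728673683821147444809/267064515689275851355624017992790 ≈ 0.0098. (PNT ⟺ this sum → 0 as n → ∞.)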